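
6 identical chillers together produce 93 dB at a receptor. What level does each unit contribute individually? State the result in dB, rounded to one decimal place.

Dividing the total intensity by 6 lowers the level by 10·log₁₀ 6 = 7.782 dB: L₁ = 93 − 7.782.

85.2 dB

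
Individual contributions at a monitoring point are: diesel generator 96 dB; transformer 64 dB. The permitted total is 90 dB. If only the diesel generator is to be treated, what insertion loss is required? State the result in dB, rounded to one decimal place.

Everything except the diesel generator sums to 10^(64/10) = 2.512e+06 in linear terms, 64.00 dB.
To meet 90 dB overall, the treated diesel generator may contribute at most 10^(90/10) − 2.512e+06 = 9.975e+08, i.e. 89.99 dB.
Required insertion loss = 96 − 89.99 = 6.01 dB.

6.0 dB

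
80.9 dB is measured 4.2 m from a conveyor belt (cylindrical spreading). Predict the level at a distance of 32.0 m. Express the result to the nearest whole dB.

72 dB

Cylindrical spreading from a line source gives a 10·log₁₀(r₂/r₁) drop.
L₂ = 80.9 − 10·log₁₀(32.0/4.2) = 80.9 − 8.819 = 72.08 dB.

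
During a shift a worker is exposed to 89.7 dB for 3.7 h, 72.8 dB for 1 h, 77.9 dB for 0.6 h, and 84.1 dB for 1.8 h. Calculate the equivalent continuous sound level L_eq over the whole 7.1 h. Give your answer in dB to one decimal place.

Weight each interval's intensity by its duration and average over T = 7.1 h:
Σ tᵢ·10^(Lᵢ/10) = 3.7·10^(89.7/10) + 1·10^(72.8/10) + 0.6·10^(77.9/10) + 1.8·10^(84.1/10) = 3.972e+09.
L_eq = 10·log₁₀(3.972e+09/7.1) = 87.48 dB.

87.5 dB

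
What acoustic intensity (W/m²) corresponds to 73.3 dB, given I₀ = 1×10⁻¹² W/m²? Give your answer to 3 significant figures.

2.14e-05 W/m²

I = I₀·10^(L/10) = 10⁻¹² × 10^(73.3/10) = 10^(-4.670).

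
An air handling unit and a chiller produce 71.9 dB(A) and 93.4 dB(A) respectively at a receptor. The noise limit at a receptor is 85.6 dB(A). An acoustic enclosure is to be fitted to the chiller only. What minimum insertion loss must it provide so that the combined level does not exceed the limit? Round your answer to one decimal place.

8.0 dB

Fixed contribution from the other source: Σ 10^(L/10) = 10^(71.9/10) = 1.549e+07 (71.90 dB(A)).
The limit corresponds to 10^(85.6/10) = 3.631e+08; subtracting the fixed part leaves 3.476e+08 for the chiller, i.e. 85.41 dB(A).
Required insertion loss = 93.4 − 85.41 = 7.99 dB.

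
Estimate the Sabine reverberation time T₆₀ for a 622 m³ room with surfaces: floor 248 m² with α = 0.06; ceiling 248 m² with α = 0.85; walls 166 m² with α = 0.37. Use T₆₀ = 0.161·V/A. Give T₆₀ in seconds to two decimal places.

0.35 s

A = Σ Sᵢαᵢ = 248·0.06 + 248·0.85 + 166·0.37 = 287.10 m².
T₆₀ = 0.161·V/A = 0.161·622/287.10 = 0.349 s.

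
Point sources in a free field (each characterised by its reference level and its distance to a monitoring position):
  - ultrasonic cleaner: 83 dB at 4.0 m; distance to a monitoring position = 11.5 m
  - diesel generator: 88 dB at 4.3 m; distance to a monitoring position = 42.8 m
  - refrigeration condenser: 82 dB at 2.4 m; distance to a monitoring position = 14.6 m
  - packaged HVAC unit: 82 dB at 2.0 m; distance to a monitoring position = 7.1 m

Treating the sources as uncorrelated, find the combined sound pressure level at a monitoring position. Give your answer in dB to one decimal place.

76.8 dB

Apply inverse-square spreading to bring every level to the receiver, then sum 10^(L/10).
ultrasonic cleaner: 83 − 20·log₁₀(11.5/4.0) = 83 − 9.17 = 73.83 dB.
diesel generator: 88 − 20·log₁₀(42.8/4.3) = 88 − 19.96 = 68.04 dB.
refrigeration condenser: 82 − 20·log₁₀(14.6/2.4) = 82 − 15.68 = 66.32 dB.
packaged HVAC unit: 82 − 20·log₁₀(7.1/2.0) = 82 − 11.00 = 71.00 dB.
Σ 10^(L/10) = 4.737e+07 → L_total = 10·log₁₀(4.737e+07) = 76.75 dB.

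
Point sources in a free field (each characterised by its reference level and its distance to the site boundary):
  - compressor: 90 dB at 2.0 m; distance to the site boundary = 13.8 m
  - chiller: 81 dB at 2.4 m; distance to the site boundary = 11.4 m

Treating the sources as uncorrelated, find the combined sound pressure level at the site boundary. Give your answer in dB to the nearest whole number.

74 dB

Propagate each source to the receiver with L = L_ref − 20·log₁₀(r/r_ref), then add intensities.
compressor: 90 − 20·log₁₀(13.8/2.0) = 90 − 16.78 = 73.22 dB.
chiller: 81 − 20·log₁₀(11.4/2.4) = 81 − 13.53 = 67.47 dB.
Σ 10^(L/10) = 2.658e+07 → L_total = 10·log₁₀(2.658e+07) = 74.25 dB.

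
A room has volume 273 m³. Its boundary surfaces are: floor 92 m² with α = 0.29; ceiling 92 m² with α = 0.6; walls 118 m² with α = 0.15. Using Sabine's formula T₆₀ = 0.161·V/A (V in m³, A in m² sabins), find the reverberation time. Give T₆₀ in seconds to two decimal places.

0.44 s

Summing Sᵢαᵢ: 92·0.29 + 92·0.6 + 118·0.15 = 99.58 m².
T₆₀ = 0.161 × 273 / 99.58 = 0.441 s.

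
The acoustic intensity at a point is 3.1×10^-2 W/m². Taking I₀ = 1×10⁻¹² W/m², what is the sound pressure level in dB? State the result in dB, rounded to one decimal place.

104.9 dB

Dividing by I₀ shifts the exponent by 12: I/I₀ = 3.1×10^10.
L = 10·(0.4914 + 10) = 104.91 dB.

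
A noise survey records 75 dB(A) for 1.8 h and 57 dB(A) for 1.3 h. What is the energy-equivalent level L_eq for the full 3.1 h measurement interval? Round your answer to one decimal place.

72.7 dB(A)

Weight each interval's intensity by its duration and average over T = 3.1 h:
Σ tᵢ·10^(Lᵢ/10) = 1.8·10^(75/10) + 1.3·10^(57/10) = 5.757e+07.
L_eq = 10·log₁₀(5.757e+07/3.1) = 72.69 dB(A).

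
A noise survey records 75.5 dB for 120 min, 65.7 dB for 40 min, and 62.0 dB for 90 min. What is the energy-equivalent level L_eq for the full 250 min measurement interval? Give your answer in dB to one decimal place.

72.6 dB

The energy average is taken in the linear domain: L_eq = 10·log₁₀[(Σ tᵢ·10^(Lᵢ/10))/T], T = 250 min.
Σ tᵢ·10^(Lᵢ/10) = 120·10^(75.5/10) + 40·10^(65.7/10) + 90·10^(62.0/10) = 4.549e+09.
L_eq = 10·log₁₀(4.549e+09/250) = 72.60 dB.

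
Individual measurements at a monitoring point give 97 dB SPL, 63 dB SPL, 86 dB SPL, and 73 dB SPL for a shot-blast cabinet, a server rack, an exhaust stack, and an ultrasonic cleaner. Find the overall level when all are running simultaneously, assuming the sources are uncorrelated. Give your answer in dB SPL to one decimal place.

97.3 dB SPL

Incoherent sources combine by intensity addition: L_total = 10·log₁₀(Σ 10^(L_i/10)).
Σ 10^(L/10) = 10^(97/10) + 10^(63/10) + 10^(86/10) + 10^(73/10) = 5.432e+09.
L_total = 10·log₁₀(5.432e+09) = 97.35 dB SPL.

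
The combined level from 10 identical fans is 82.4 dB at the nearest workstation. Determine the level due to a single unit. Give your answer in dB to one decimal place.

Dividing the total intensity by 10 lowers the level by 10·log₁₀ 10 = 10.000 dB: L₁ = 82.4 − 10.000.

72.4 dB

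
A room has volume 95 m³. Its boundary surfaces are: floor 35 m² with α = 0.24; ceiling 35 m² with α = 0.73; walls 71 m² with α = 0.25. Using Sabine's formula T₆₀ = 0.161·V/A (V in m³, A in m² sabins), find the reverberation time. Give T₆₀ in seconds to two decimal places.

A = Σ Sᵢαᵢ = 35·0.24 + 35·0.73 + 71·0.25 = 51.70 m².
T₆₀ = 0.161·V/A = 0.161·95/51.70 = 0.296 s.

0.30 s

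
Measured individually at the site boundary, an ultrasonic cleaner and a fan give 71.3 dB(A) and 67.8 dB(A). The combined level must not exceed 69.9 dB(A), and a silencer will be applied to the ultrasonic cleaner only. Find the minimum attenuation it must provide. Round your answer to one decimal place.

The untreated sources together contribute 10^(67.8/10) = 6.026e+06, i.e. 67.80 dB(A).
The limit corresponds to 10^(69.9/10) = 9.772e+06; subtracting the fixed part leaves 3.747e+06 for the ultrasonic cleaner, i.e. 65.74 dB(A).
Required insertion loss = 71.3 − 65.74 = 5.56 dB.

5.6 dB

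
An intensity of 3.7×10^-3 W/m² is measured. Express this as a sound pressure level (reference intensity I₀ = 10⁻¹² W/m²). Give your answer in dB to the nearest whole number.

L = 10·log₁₀(I/I₀) = 10·log₁₀(3.7×10^-3/10⁻¹²) = 10·log₁₀(3.7×10^9).
L = 10·(0.5682 + 9) = 95.68 dB.

96 dB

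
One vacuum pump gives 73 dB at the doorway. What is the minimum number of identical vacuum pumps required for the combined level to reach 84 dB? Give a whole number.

N identical sources give L₁ + 10·log₁₀ N, so require 10·log₁₀ N ≥ 84 − 73 = 11.0 dB.
N ≥ 10^(11.0/10) = 12.589, so N = 13.

13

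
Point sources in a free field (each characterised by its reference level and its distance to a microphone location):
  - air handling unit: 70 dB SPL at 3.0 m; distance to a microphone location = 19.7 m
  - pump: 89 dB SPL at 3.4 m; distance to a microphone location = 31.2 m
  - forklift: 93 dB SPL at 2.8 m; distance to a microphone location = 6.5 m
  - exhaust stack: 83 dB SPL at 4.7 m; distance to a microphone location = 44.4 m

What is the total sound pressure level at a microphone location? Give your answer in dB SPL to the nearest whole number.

86 dB SPL

First find each source's level at the receiver (point-source: −20·log₁₀(r/r_ref)), then combine on an intensity basis.
air handling unit: 70 − 20·log₁₀(19.7/3.0) = 70 − 16.35 = 53.65 dB SPL.
pump: 89 − 20·log₁₀(31.2/3.4) = 89 − 19.25 = 69.75 dB SPL.
forklift: 93 − 20·log₁₀(6.5/2.8) = 93 − 7.32 = 85.68 dB SPL.
exhaust stack: 83 − 20·log₁₀(44.4/4.7) = 83 − 19.51 = 63.49 dB SPL.
Σ 10^(L/10) = 3.821e+08 → L_total = 10·log₁₀(3.821e+08) = 85.82 dB SPL.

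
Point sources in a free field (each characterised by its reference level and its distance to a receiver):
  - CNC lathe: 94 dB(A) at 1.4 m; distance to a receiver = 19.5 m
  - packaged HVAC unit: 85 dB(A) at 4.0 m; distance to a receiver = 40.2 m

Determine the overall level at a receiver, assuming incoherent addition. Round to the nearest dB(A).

72 dB(A)

Propagate each source to the receiver with L = L_ref − 20·log₁₀(r/r_ref), then add intensities.
CNC lathe: 94 − 20·log₁₀(19.5/1.4) = 94 − 22.88 = 71.12 dB(A).
packaged HVAC unit: 85 − 20·log₁₀(40.2/4.0) = 85 − 20.04 = 64.96 dB(A).
Σ 10^(L/10) = 1.608e+07 → L_total = 10·log₁₀(1.608e+07) = 72.06 dB(A).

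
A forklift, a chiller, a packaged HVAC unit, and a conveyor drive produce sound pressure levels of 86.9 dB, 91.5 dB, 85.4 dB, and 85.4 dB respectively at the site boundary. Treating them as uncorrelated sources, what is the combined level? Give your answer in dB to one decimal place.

For uncorrelated sources the intensities add, so convert each level to linear form, sum, and take 10·log₁₀ of the total.
Σ 10^(L/10) = 10^(86.9/10) + 10^(91.5/10) + 10^(85.4/10) + 10^(85.4/10) = 2.596e+09.
L_total = 10·log₁₀(2.596e+09) = 94.14 dB.

94.1 dB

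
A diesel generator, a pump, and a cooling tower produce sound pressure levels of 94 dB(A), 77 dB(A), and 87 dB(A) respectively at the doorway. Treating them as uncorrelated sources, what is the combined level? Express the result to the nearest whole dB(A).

95 dB(A)

For uncorrelated sources the intensities add, so convert each level to linear form, sum, and take 10·log₁₀ of the total.
Σ 10^(L/10) = 10^(94/10) + 10^(77/10) + 10^(87/10) = 3.063e+09.
L_total = 10·log₁₀(3.063e+09) = 94.86 dB(A).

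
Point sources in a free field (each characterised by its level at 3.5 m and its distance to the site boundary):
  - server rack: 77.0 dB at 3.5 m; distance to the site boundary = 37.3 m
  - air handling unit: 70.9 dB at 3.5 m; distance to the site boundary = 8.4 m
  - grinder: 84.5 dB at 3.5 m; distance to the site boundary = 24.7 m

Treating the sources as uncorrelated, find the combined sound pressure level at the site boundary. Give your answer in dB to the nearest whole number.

Apply inverse-square spreading to bring every level to the receiver, then sum 10^(L/10).
server rack: 77.0 − 20·log₁₀(37.3/3.5) = 77.0 − 20.55 = 56.45 dB.
air handling unit: 70.9 − 20·log₁₀(8.4/3.5) = 70.9 − 7.60 = 63.30 dB.
grinder: 84.5 − 20·log₁₀(24.7/3.5) = 84.5 − 16.97 = 67.53 dB.
Σ 10^(L/10) = 8.236e+06 → L_total = 10·log₁₀(8.236e+06) = 69.16 dB.

69 dB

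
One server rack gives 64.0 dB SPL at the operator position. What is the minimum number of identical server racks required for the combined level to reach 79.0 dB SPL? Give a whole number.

32

N identical sources give L₁ + 10·log₁₀ N, so require 10·log₁₀ N ≥ 79.0 − 64.0 = 15.0 dB.
N ≥ 10^(15.0/10) = 31.623, so N = 32.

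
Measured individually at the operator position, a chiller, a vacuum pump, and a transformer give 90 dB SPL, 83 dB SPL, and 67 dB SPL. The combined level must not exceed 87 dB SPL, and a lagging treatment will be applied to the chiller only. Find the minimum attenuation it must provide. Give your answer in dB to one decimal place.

Everything except the chiller sums to 10^(83/10) + 10^(67/10) = 2.045e+08 in linear terms, 83.11 dB SPL.
To meet 87 dB SPL overall, the treated chiller may contribute at most 10^(87/10) − 2.045e+08 = 2.966e+08, i.e. 84.72 dB SPL.
So the chiller must be reduced from 90 to 84.72 dB SPL: IL = 5.28 dB.

5.3 dB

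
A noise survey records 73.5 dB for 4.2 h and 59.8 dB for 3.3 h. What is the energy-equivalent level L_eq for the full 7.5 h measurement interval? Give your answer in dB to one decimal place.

71.1 dB

The energy average is taken in the linear domain: L_eq = 10·log₁₀[(Σ tᵢ·10^(Lᵢ/10))/T], T = 7.5 h.
Σ tᵢ·10^(Lᵢ/10) = 4.2·10^(73.5/10) + 3.3·10^(59.8/10) = 9.718e+07.
L_eq = 10·log₁₀(9.718e+07/7.5) = 71.13 dB.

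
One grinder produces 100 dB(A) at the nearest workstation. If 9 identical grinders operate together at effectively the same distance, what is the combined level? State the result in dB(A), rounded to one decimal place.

109.5 dB(A)

N identical incoherent sources raise the level by 10·log₁₀ N.
L_total = 100 + 10·log₁₀(9) = 100 + 9.542 = 109.54 dB(A).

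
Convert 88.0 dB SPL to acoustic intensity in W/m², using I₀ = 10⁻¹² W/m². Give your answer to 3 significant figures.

L = 10·log₁₀(I/I₀) ⇒ I = I₀·10^(L/10) = 10⁻¹² × 10^8.80.

0.000631 W/m²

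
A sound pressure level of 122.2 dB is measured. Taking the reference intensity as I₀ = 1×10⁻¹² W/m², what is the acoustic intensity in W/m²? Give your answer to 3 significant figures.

1.66 W/m²

L = 10·log₁₀(I/I₀) ⇒ I = I₀·10^(L/10) = 10⁻¹² × 10^12.22.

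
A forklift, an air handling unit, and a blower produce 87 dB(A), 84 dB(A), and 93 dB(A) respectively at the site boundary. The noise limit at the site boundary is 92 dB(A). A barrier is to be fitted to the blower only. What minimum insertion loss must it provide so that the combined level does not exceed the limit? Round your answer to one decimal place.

3.8 dB

The untreated sources together contribute 10^(87/10) + 10^(84/10) = 7.524e+08, i.e. 88.76 dB(A).
To meet 92 dB(A) overall, the treated blower may contribute at most 10^(92/10) − 7.524e+08 = 8.325e+08, i.e. 89.20 dB(A).
Required insertion loss = 93 − 89.20 = 3.80 dB.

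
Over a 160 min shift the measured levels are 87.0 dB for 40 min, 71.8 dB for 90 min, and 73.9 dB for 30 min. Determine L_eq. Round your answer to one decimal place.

L_eq = 10·log₁₀[(1/T)·Σ tᵢ·10^(Lᵢ/10)] with T = 160 min.
Σ tᵢ·10^(Lᵢ/10) = 40·10^(87.0/10) + 90·10^(71.8/10) + 30·10^(73.9/10) = 2.215e+10.
L_eq = 10·log₁₀(2.215e+10/160) = 81.41 dB.

81.4 dB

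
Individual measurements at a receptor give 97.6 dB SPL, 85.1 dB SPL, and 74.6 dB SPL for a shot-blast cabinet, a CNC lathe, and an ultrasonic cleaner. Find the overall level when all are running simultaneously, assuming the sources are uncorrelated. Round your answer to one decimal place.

Incoherent sources combine by intensity addition: L_total = 10·log₁₀(Σ 10^(L_i/10)).
Σ 10^(L/10) = 10^(97.6/10) + 10^(85.1/10) + 10^(74.6/10) = 6.107e+09.
L_total = 10·log₁₀(6.107e+09) = 97.86 dB SPL.

97.9 dB SPL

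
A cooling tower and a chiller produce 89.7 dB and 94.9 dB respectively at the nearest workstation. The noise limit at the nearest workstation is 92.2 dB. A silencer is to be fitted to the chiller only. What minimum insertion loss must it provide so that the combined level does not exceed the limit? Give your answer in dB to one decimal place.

Everything except the chiller sums to 10^(89.7/10) = 9.333e+08 in linear terms, 89.70 dB.
To meet 92.2 dB overall, the treated chiller may contribute at most 10^(92.2/10) − 9.333e+08 = 7.263e+08, i.e. 88.61 dB.
Required insertion loss = 94.9 − 88.61 = 6.29 dB.

6.3 dB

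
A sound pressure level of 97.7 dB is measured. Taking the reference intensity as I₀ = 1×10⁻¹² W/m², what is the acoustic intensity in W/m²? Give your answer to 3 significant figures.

0.00589 W/m²

I = I₀·10^(L/10) = 10⁻¹² × 10^(97.7/10) = 10^(-2.230).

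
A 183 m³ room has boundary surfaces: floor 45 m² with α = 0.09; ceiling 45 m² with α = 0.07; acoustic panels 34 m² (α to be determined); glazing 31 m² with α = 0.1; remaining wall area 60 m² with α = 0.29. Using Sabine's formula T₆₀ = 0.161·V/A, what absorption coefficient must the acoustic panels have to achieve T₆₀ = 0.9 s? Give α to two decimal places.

0.15

Required total absorption A = 0.161·183/0.9 = 32.74 m².
Absorption from the other surfaces = 45·0.09 + 45·0.07 + 31·0.1 + 60·0.29 = 27.70 m², so the acoustic panels must supply 5.04 m² over 34 m².
α = 5.04/34 = 0.148.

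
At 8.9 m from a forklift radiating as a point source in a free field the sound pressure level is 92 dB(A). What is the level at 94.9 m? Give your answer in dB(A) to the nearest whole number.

71 dB(A)

For a point source, L₂ = L₁ − 20·log₁₀(r₂/r₁).
L₂ = 92 − 20·log₁₀(94.9/8.9) = 92 − 20.558 = 71.44 dB(A).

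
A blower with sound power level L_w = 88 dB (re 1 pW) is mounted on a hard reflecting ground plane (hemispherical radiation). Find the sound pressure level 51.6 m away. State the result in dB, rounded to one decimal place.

45.8 dB

Free-field hemispherical radiation: L_p = L_w − 10·log₁₀(2π·r²), r = 51.6 m.
2π·r² = 1.673e+04 m², 10·log₁₀ of that is 42.235 dB.
L_p = 88 − 42.235 = 45.77 dB.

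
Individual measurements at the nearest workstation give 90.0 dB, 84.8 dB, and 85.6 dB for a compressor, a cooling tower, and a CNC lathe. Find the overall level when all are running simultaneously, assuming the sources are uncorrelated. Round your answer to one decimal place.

92.2 dB

For uncorrelated sources the intensities add, so convert each level to linear form, sum, and take 10·log₁₀ of the total.
Σ 10^(L/10) = 10^(90.0/10) + 10^(84.8/10) + 10^(85.6/10) = 1.665e+09.
L_total = 10·log₁₀(1.665e+09) = 92.21 dB.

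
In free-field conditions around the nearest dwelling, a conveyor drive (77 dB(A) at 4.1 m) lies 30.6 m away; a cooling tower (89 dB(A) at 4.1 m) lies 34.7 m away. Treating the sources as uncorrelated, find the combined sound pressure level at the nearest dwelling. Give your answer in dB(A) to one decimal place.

Apply inverse-square spreading to bring every level to the receiver, then sum 10^(L/10).
conveyor drive: 77 − 20·log₁₀(30.6/4.1) = 77 − 17.46 = 59.54 dB(A).
cooling tower: 89 − 20·log₁₀(34.7/4.1) = 89 − 18.55 = 70.45 dB(A).
Σ 10^(L/10) = 1.199e+07 → L_total = 10·log₁₀(1.199e+07) = 70.79 dB(A).

70.8 dB(A)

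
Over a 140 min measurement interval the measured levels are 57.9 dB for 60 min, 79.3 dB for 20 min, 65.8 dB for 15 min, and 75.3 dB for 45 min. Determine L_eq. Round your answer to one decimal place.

The energy average is taken in the linear domain: L_eq = 10·log₁₀[(Σ tᵢ·10^(Lᵢ/10))/T], T = 140 min.
Σ tᵢ·10^(Lᵢ/10) = 60·10^(57.9/10) + 20·10^(79.3/10) + 15·10^(65.8/10) + 45·10^(75.3/10) = 3.321e+09.
L_eq = 10·log₁₀(3.321e+09/140) = 73.75 dB.

73.8 dB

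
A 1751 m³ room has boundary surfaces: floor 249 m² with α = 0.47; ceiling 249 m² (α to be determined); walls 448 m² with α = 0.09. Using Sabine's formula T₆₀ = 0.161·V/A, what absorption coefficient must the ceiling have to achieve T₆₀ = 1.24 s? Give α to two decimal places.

0.28

Required total absorption A = 0.161·1751/1.24 = 227.35 m².
Absorption from the other surfaces = 249·0.47 + 448·0.09 = 157.35 m², so the ceiling must supply 70.00 m² over 249 m².
α = 70.00/249 = 0.281.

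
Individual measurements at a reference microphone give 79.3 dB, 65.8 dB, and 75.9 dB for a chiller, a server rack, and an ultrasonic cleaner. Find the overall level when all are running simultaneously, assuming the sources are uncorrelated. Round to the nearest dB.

Incoherent sources combine by intensity addition: L_total = 10·log₁₀(Σ 10^(L_i/10)).
Σ 10^(L/10) = 10^(79.3/10) + 10^(65.8/10) + 10^(75.9/10) = 1.278e+08.
L_total = 10·log₁₀(1.278e+08) = 81.07 dB.

81 dB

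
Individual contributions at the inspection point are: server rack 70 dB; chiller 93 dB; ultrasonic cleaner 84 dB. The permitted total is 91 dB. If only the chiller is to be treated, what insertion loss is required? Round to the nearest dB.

Everything except the chiller sums to 10^(70/10) + 10^(84/10) = 2.612e+08 in linear terms, 84.17 dB.
The limit corresponds to 10^(91/10) = 1.259e+09; subtracting the fixed part leaves 9.977e+08 for the chiller, i.e. 89.99 dB.
Required insertion loss = 93 − 89.99 = 3.01 dB.

3 dB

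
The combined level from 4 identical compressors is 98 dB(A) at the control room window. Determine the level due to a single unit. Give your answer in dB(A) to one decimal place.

92.0 dB(A)

For N identical incoherent sources L_total = L₁ + 10·log₁₀ N, so L₁ = 98 − 10·log₁₀(4) = 98 − 6.021.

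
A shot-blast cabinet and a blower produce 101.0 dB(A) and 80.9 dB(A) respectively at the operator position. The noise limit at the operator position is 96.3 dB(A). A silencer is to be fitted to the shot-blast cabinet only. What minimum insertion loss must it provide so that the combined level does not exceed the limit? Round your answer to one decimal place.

4.8 dB

Fixed contribution from the other source: Σ 10^(L/10) = 10^(80.9/10) = 1.230e+08 (80.90 dB(A)).
The limit corresponds to 10^(96.3/10) = 4.266e+09; subtracting the fixed part leaves 4.143e+09 for the shot-blast cabinet, i.e. 96.17 dB(A).
Required insertion loss = 101.0 − 96.17 = 4.83 dB.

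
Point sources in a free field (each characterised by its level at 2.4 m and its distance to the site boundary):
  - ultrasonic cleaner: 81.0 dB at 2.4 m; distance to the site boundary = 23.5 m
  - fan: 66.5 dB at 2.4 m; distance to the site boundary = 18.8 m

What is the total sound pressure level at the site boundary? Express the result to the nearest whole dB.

61 dB

Propagate each source to the receiver with L = L_ref − 20·log₁₀(r/r_ref), then add intensities.
ultrasonic cleaner: 81.0 − 20·log₁₀(23.5/2.4) = 81.0 − 19.82 = 61.18 dB.
fan: 66.5 − 20·log₁₀(18.8/2.4) = 66.5 − 17.88 = 48.62 dB.
Σ 10^(L/10) = 1.386e+06 → L_total = 10·log₁₀(1.386e+06) = 61.42 dB.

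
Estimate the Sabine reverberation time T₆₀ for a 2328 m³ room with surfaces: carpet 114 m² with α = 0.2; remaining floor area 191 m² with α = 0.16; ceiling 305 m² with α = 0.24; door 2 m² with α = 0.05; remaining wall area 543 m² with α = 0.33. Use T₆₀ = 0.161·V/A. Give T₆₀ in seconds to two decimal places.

Total absorption A = 114·0.2 + 191·0.16 + 305·0.24 + 2·0.05 + 543·0.33 = 305.85 m² sabins.
T₆₀ = 0.161·V/A = 0.161·2328/305.85 = 1.225 s.

1.23 s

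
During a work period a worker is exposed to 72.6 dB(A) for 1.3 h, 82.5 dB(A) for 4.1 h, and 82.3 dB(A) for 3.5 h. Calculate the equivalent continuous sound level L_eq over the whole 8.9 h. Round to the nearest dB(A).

82 dB(A)

L_eq = 10·log₁₀[(1/T)·Σ tᵢ·10^(Lᵢ/10)] with T = 8.9 h.
Σ tᵢ·10^(Lᵢ/10) = 1.3·10^(72.6/10) + 4.1·10^(82.5/10) + 3.5·10^(82.3/10) = 1.347e+09.
L_eq = 10·log₁₀(1.347e+09/8.9) = 81.80 dB(A).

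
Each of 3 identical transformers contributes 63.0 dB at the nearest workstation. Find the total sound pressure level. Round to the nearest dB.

68 dB

N identical incoherent sources raise the level by 10·log₁₀ N.
L_total = 63.0 + 10·log₁₀(3) = 63.0 + 4.771 = 67.77 dB.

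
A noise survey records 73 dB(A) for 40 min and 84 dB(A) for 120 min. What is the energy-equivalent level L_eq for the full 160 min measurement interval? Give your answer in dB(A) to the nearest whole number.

The energy average is taken in the linear domain: L_eq = 10·log₁₀[(Σ tᵢ·10^(Lᵢ/10))/T], T = 160 min.
Σ tᵢ·10^(Lᵢ/10) = 40·10^(73/10) + 120·10^(84/10) = 3.094e+10.
L_eq = 10·log₁₀(3.094e+10/160) = 82.86 dB(A).

83 dB(A)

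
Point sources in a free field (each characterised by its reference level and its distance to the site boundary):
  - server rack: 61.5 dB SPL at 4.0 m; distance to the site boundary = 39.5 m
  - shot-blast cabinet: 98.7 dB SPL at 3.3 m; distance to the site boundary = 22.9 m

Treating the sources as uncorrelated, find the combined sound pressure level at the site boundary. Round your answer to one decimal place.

81.9 dB SPL

Apply inverse-square spreading to bring every level to the receiver, then sum 10^(L/10).
server rack: 61.5 − 20·log₁₀(39.5/4.0) = 61.5 − 19.89 = 41.61 dB SPL.
shot-blast cabinet: 98.7 − 20·log₁₀(22.9/3.3) = 98.7 − 16.83 = 81.87 dB SPL.
Σ 10^(L/10) = 1.540e+08 → L_total = 10·log₁₀(1.540e+08) = 81.87 dB SPL.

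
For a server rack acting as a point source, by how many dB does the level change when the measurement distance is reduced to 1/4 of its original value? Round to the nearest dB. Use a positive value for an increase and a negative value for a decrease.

+12 dB

With spherical spreading the level changes by −20·log₁₀(r₂/r₁).
ΔL = −20·log₁₀(0.25) = +12.04 dB.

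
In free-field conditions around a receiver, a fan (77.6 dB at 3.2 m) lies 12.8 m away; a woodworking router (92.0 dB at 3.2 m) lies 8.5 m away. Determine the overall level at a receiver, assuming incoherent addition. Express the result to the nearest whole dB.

Propagate each source to the receiver with L = L_ref − 20·log₁₀(r/r_ref), then add intensities.
fan: 77.6 − 20·log₁₀(12.8/3.2) = 77.6 − 12.04 = 65.56 dB.
woodworking router: 92.0 − 20·log₁₀(8.5/3.2) = 92.0 − 8.49 = 83.51 dB.
Σ 10^(L/10) = 2.282e+08 → L_total = 10·log₁₀(2.282e+08) = 83.58 dB.

84 dB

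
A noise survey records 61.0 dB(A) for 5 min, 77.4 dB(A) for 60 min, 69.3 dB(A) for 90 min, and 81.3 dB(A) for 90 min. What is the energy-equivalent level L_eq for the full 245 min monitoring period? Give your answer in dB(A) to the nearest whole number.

L_eq = 10·log₁₀[(1/T)·Σ tᵢ·10^(Lᵢ/10)] with T = 245 min.
Σ tᵢ·10^(Lᵢ/10) = 5·10^(61.0/10) + 60·10^(77.4/10) + 90·10^(69.3/10) + 90·10^(81.3/10) = 1.621e+10.
L_eq = 10·log₁₀(1.621e+10/245) = 78.21 dB(A).

78 dB(A)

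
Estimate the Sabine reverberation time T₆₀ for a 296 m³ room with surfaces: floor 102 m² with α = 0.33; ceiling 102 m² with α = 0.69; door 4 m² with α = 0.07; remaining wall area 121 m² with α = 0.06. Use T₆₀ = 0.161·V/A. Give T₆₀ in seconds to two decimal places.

0.43 s

Total absorption A = 102·0.33 + 102·0.69 + 4·0.07 + 121·0.06 = 111.58 m² sabins.
T₆₀ = 0.161·V/A = 0.161·296/111.58 = 0.427 s.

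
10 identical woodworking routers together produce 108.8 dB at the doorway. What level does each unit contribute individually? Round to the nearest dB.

For N identical incoherent sources L_total = L₁ + 10·log₁₀ N, so L₁ = 108.8 − 10·log₁₀(10) = 108.8 − 10.000.

99 dB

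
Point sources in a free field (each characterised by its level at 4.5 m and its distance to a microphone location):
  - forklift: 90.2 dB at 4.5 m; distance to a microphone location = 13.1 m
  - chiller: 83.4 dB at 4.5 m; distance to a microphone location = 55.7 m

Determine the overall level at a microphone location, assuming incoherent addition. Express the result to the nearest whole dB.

Propagate each source to the receiver with L = L_ref − 20·log₁₀(r/r_ref), then add intensities.
forklift: 90.2 − 20·log₁₀(13.1/4.5) = 90.2 − 9.28 = 80.92 dB.
chiller: 83.4 − 20·log₁₀(55.7/4.5) = 83.4 − 21.85 = 61.55 dB.
Σ 10^(L/10) = 1.250e+08 → L_total = 10·log₁₀(1.250e+08) = 80.97 dB.

81 dB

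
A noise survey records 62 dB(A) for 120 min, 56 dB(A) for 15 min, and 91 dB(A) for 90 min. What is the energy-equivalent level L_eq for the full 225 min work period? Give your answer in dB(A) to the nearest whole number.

87 dB(A)

L_eq = 10·log₁₀[(1/T)·Σ tᵢ·10^(Lᵢ/10)] with T = 225 min.
Σ tᵢ·10^(Lᵢ/10) = 120·10^(62/10) + 15·10^(56/10) + 90·10^(91/10) = 1.135e+11.
L_eq = 10·log₁₀(1.135e+11/225) = 87.03 dB(A).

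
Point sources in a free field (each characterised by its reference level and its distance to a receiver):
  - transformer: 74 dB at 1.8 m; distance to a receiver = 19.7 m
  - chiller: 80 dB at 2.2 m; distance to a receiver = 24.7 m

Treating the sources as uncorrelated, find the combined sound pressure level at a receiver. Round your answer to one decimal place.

First find each source's level at the receiver (point-source: −20·log₁₀(r/r_ref)), then combine on an intensity basis.
transformer: 74 − 20·log₁₀(19.7/1.8) = 74 − 20.78 = 53.22 dB.
chiller: 80 − 20·log₁₀(24.7/2.2) = 80 − 21.01 = 58.99 dB.
Σ 10^(L/10) = 1.003e+06 → L_total = 10·log₁₀(1.003e+06) = 60.01 dB.

60.0 dB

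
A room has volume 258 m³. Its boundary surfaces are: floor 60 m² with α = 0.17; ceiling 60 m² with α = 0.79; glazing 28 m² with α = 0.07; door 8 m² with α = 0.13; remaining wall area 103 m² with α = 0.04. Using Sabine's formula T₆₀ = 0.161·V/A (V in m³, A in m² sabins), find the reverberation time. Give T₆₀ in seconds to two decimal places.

0.64 s

Summing Sᵢαᵢ: 60·0.17 + 60·0.79 + 28·0.07 + 8·0.13 + 103·0.04 = 64.72 m².
T₆₀ = 0.161 × 258 / 64.72 = 0.642 s.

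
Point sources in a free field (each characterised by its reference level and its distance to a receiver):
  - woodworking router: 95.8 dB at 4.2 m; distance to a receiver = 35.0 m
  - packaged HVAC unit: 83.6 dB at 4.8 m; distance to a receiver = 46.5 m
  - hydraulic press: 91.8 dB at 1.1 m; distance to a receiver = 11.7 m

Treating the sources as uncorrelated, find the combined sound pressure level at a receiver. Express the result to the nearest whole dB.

78 dB

Apply inverse-square spreading to bring every level to the receiver, then sum 10^(L/10).
woodworking router: 95.8 − 20·log₁₀(35.0/4.2) = 95.8 − 18.42 = 77.38 dB.
packaged HVAC unit: 83.6 − 20·log₁₀(46.5/4.8) = 83.6 − 19.72 = 63.88 dB.
hydraulic press: 91.8 − 20·log₁₀(11.7/1.1) = 91.8 − 20.54 = 71.26 dB.
Σ 10^(L/10) = 7.057e+07 → L_total = 10·log₁₀(7.057e+07) = 78.49 dB.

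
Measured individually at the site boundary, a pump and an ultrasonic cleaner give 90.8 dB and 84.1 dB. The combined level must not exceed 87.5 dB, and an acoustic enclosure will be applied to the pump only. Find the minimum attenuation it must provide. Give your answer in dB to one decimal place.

6.0 dB

Everything except the pump sums to 10^(84.1/10) = 2.570e+08 in linear terms, 84.10 dB.
The limit corresponds to 10^(87.5/10) = 5.623e+08; subtracting the fixed part leaves 3.053e+08 for the pump, i.e. 84.85 dB.
Required insertion loss = 90.8 − 84.85 = 5.95 dB.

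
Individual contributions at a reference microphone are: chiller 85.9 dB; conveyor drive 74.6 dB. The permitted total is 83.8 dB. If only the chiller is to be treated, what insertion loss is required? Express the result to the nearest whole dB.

3 dB

The untreated sources together contribute 10^(74.6/10) = 2.884e+07, i.e. 74.60 dB.
The limit corresponds to 10^(83.8/10) = 2.399e+08; subtracting the fixed part leaves 2.110e+08 for the chiller, i.e. 83.24 dB.
Required insertion loss = 85.9 − 83.24 = 2.66 dB.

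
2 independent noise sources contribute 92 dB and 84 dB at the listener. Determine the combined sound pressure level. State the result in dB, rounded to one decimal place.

Incoherent sources combine by intensity addition: L_total = 10·log₁₀(Σ 10^(L_i/10)).
Σ 10^(L/10) = 10^(92/10) + 10^(84/10) = 1.836e+09.
L_total = 10·log₁₀(1.836e+09) = 92.64 dB.

92.6 dB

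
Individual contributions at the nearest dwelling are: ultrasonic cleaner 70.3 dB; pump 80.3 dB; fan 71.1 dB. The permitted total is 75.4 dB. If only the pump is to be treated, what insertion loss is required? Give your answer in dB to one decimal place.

Fixed contribution from the other sources: Σ 10^(L/10) = 10^(70.3/10) + 10^(71.1/10) = 2.360e+07 (73.73 dB).
The limit corresponds to 10^(75.4/10) = 3.467e+07; subtracting the fixed part leaves 1.108e+07 for the pump, i.e. 70.44 dB.
So the pump must be reduced from 80.3 to 70.44 dB: IL = 9.86 dB.

9.9 dB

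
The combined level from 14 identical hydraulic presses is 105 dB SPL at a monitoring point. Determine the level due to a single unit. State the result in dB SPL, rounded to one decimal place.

93.5 dB SPL

14 equal contributions raise the level by 10·log₁₀ 14 = 11.461 dB, so each unit alone gives 105 − 11.461.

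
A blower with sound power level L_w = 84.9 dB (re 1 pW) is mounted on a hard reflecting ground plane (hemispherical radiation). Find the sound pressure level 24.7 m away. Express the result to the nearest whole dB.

49 dB

Free-field hemispherical radiation: L_p = L_w − 10·log₁₀(2π·r²), r = 24.7 m.
2π·r² = 3833 m², 10·log₁₀ of that is 35.836 dB.
L_p = 84.9 − 35.836 = 49.06 dB.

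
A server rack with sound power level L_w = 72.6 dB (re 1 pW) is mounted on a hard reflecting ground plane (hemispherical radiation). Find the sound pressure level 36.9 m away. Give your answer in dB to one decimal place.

The power spreads over a hemisphere of area 2π·r², so L_p = L_w − 10·log₁₀(2π·r²).
2π·r² = 8555 m², 10·log₁₀ of that is 39.322 dB.
L_p = 72.6 − 39.322 = 33.28 dB.

33.3 dB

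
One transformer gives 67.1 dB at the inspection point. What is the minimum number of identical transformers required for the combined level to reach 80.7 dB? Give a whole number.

The shortfall is 80.7 − 67.1 = 13.6 dB, and N units add 10·log₁₀ N, so need 10·log₁₀ N ≥ 13.6.
N ≥ 10^(13.6/10) = 22.909, so N = 23.

23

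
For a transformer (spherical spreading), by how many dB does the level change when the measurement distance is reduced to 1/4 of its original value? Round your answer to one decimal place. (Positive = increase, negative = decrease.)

Point-source spreading: ΔL = −20·log₁₀(r₂/r₁).
ΔL = −20·log₁₀(0.25) = +12.04 dB.

+12.0 dB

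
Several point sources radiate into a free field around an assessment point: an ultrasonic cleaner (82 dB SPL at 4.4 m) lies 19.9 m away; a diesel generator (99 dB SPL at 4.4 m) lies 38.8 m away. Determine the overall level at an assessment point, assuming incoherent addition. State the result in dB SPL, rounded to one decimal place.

80.4 dB SPL

First find each source's level at the receiver (point-source: −20·log₁₀(r/r_ref)), then combine on an intensity basis.
ultrasonic cleaner: 82 − 20·log₁₀(19.9/4.4) = 82 − 13.11 = 68.89 dB SPL.
diesel generator: 99 − 20·log₁₀(38.8/4.4) = 99 − 18.91 = 80.09 dB SPL.
Σ 10^(L/10) = 1.099e+08 → L_total = 10·log₁₀(1.099e+08) = 80.41 dB SPL.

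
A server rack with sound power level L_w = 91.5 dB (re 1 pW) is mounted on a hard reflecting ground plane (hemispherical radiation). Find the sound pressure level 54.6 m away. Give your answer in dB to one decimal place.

L_p = L_w − 10·log₁₀(2π·r²) with r = 54.6 m.
2π·r² = 1.873e+04 m², 10·log₁₀ of that is 42.726 dB.
L_p = 91.5 − 42.726 = 48.77 dB.

48.8 dB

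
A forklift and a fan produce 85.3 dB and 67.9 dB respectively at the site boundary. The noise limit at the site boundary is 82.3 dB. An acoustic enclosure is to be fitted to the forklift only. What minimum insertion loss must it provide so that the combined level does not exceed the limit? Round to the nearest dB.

3 dB

Fixed contribution from the other source: Σ 10^(L/10) = 10^(67.9/10) = 6.166e+06 (67.90 dB).
The limit corresponds to 10^(82.3/10) = 1.698e+08; subtracting the fixed part leaves 1.637e+08 for the forklift, i.e. 82.14 dB.
So the forklift must be reduced from 85.3 to 82.14 dB: IL = 3.16 dB.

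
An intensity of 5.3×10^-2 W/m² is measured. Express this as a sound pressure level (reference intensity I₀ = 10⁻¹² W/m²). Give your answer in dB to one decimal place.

107.2 dB

Dividing by I₀ shifts the exponent by 12: I/I₀ = 5.3×10^10.
L = 10·(0.7243 + 10) = 107.24 dB.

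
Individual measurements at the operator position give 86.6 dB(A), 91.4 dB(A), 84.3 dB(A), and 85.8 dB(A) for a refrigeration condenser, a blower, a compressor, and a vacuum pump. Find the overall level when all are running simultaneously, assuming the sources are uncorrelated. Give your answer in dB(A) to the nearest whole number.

94 dB(A)

For uncorrelated sources the intensities add, so convert each level to linear form, sum, and take 10·log₁₀ of the total.
Σ 10^(L/10) = 10^(86.6/10) + 10^(91.4/10) + 10^(84.3/10) + 10^(85.8/10) = 2.487e+09.
L_total = 10·log₁₀(2.487e+09) = 93.96 dB(A).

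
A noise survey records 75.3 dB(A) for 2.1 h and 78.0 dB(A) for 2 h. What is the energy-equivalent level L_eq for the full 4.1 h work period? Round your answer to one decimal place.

76.8 dB(A)

Weight each interval's intensity by its duration and average over T = 4.1 h:
Σ tᵢ·10^(Lᵢ/10) = 2.1·10^(75.3/10) + 2·10^(78.0/10) = 1.973e+08.
L_eq = 10·log₁₀(1.973e+08/4.1) = 76.82 dB(A).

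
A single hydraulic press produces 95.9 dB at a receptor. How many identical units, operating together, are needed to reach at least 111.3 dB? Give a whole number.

35

The shortfall is 111.3 − 95.9 = 15.4 dB, and N units add 10·log₁₀ N, so need 10·log₁₀ N ≥ 15.4.
N ≥ 10^(15.4/10) = 34.674, so N = 35.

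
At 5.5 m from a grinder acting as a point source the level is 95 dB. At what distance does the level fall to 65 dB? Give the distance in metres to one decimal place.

173.9 m

For a point source L₁ − L₂ = 20·log₁₀(r₂/r₁), so r₂ = r₁·10^((L₁−L₂)/20).
r₂ = 5.5·10^((95−65)/20) = 5.5·10^(30.0/20) = 173.93 m.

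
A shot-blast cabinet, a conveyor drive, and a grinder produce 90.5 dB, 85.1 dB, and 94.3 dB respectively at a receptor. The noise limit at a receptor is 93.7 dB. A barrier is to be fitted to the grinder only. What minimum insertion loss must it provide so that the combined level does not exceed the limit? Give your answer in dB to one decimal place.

Everything except the grinder sums to 10^(90.5/10) + 10^(85.1/10) = 1.446e+09 in linear terms, 91.60 dB.
To meet 93.7 dB overall, the treated grinder may contribute at most 10^(93.7/10) − 1.446e+09 = 8.986e+08, i.e. 89.54 dB.
Required insertion loss = 94.3 − 89.54 = 4.76 dB.

4.8 dB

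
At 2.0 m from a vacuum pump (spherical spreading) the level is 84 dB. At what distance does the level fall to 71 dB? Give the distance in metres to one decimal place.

For a point source L₁ − L₂ = 20·log₁₀(r₂/r₁), so r₂ = r₁·10^((L₁−L₂)/20).
r₂ = 2.0·10^((84−71)/20) = 2.0·10^(13.0/20) = 8.93 m.

8.9 m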